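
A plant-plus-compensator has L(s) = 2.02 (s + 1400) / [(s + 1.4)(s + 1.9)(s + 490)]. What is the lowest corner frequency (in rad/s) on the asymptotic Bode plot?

Break frequencies occur at each pole and zero magnitude: 1.4 rad/s, 1.9 rad/s, 490 rad/s, 1400 rad/s.
The lowest is 1.4 rad/s.

1.4 rad/s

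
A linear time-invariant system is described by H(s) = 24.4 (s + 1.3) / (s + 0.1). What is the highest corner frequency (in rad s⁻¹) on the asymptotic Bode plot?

Break frequencies occur at each pole and zero magnitude: 0.1 rad s⁻¹, 1.3 rad s⁻¹.
The highest is 1.3 rad s⁻¹.

1.3 rad s⁻¹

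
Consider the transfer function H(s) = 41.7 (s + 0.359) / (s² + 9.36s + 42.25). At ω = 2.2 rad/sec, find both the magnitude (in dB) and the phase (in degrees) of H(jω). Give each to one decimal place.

|H| = 6.8 dB, ∠H = 51.9°

|j2.2 + 0.359| = √(2.2² + 0.359²) = 2.229
|(j2.2)² + 9.36(j2.2) + 42.25| = |37.41 + j20.592| = 42.7
|H(j2.2)| = 41.7 × 2.229 / 42.7 = 2.1767
20 log₁₀(2.1767) = 6.76 dB
∠(j2.2 + 0.359) = arctan(2.2/0.359) = 80.73°
∠[(j2.2)² + 9.36(j2.2) + 42.25] = ∠[37.41 + j20.592] = 28.83°
∠H(j2.2) = 80.73° − 28.83° = 51.90°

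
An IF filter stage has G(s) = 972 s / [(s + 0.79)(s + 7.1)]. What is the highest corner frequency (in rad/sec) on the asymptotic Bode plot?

7.1 rad/sec

Break frequencies occur at each pole and zero magnitude: 0.79 rad/sec, 7.1 rad/sec.
The highest is 7.1 rad/sec.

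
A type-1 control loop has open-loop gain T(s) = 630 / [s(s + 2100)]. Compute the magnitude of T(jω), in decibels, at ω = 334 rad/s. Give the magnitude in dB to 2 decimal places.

|j334 + 2100| = √(334² + 2100²) = 2126
|j334| = 334
|T(j334)| = 630 / (2126 × 334) = 0.00088705
20 log₁₀(0.00088705) = -61.041 dB

-61.04 dB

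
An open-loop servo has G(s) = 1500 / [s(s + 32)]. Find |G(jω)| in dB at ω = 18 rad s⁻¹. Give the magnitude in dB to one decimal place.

|j18 + 32| = √(18² + 32²) = 36.72
|j18| = 18
|G(j18)| = 1500 / (36.72 × 18) = 2.2697
20 log₁₀(2.2697) = 7.12 dB

7.1 dB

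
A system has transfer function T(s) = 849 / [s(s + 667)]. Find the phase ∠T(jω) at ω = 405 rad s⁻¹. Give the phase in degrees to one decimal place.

∠(j405 + 667) = arctan(405/667) = 31.27°
∠(j405) = 90.00°
∠T(j405) = − (31.27° + 90.00°) = -121.27°

-121.3°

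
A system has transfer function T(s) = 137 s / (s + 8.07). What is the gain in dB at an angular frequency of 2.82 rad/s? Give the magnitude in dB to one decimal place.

33.1 dB

|j2.82| = 2.82
|j2.82 + 8.07| = √(2.82² + 8.07²) = 8.549
|T(j2.82)| = 137 × 2.82 / 8.549 = 45.194
20 log₁₀(45.194) = 33.10 dB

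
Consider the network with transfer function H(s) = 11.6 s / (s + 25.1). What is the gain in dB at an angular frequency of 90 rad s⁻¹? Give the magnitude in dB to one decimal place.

21.0 dB

|j90| = 90
|j90 + 25.1| = √(90² + 25.1²) = 93.43
|H(j90)| = 11.6 × 90 / 93.43 = 11.174
20 log₁₀(11.174) = 20.96 dB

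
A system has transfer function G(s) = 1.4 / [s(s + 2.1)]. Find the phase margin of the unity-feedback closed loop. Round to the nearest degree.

Gain crossover: |G(jω)| = 1 at ω ≈ 0.638 rad s⁻¹.
∠G(j0.638) = −90° − arctan(0.638/2.1) ≈ -106.90°
PM = 180° + (-106.90°) = 73.10°

73°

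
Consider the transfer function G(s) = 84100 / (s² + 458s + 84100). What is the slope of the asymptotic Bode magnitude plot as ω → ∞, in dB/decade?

-40 dB/decade

With 0 zeros and 2 poles, the high-frequency asymptotic slope is 20 × (0 − 2) = -40 dB/decade.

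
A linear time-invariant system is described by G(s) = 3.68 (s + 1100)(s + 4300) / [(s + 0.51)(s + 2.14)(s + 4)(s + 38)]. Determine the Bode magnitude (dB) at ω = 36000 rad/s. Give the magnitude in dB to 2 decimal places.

|j36000 + 1100| = √(36000² + 1100²) = 3.602e+04
|j36000 + 4300| = √(36000² + 4300²) = 3.626e+04
|j36000 + 0.51| = √(36000² + 0.51²) = 3.6e+04
|j36000 + 2.14| = √(36000² + 2.14²) = 3.6e+04
|j36000 + 4| = √(36000² + 4²) = 3.6e+04
|j36000 + 38| = √(36000² + 38²) = 3.6e+04
|G(j36000)| = 3.68 × 3.602e+04 × 3.626e+04 / (3.6e+04 × 3.6e+04 × 3.6e+04 × 3.6e+04) = 2.861e-09
20 log₁₀(2.861e-09) = -170.870 dB

-170.87 dB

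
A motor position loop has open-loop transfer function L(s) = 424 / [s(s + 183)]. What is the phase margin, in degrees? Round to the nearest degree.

89°

Gain crossover: |L(jω)| = 1 at ω ≈ 2.32 rad/s.
∠L(j2.32) = −90° − arctan(2.32/183) ≈ -90.73°
PM = 180° + (-90.73°) = 89.27°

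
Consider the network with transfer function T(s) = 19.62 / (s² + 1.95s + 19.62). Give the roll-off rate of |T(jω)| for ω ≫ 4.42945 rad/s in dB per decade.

With 0 zeros and 2 poles, the high-frequency asymptotic slope is 20 × (0 − 2) = -40 dB/decade.

-40 dB/decade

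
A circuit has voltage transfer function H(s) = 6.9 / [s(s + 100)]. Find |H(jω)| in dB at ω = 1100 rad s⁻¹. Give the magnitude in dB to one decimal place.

|j1100 + 100| = √(1100² + 100²) = 1105
|j1100| = 1100
|H(j1100)| = 6.9 / (1105 × 1100) = 5.6791e-06
20 log₁₀(5.6791e-06) = -104.91 dB

-104.9 dB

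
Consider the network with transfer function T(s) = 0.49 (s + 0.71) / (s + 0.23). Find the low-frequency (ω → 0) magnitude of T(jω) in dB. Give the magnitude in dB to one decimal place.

T(0) = 0.49 × 0.71 / 0.23 = 1.5126
20 log₁₀(1.5126) = 3.59 dB

3.6 dB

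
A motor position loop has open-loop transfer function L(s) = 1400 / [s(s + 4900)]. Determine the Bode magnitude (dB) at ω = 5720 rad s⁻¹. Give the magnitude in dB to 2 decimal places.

-89.76 dB

|j5720 + 4900| = √(5720² + 4900²) = 7532
|j5720| = 5720
|L(j5720)| = 1400 / (7532 × 5720) = 3.2496e-05
20 log₁₀(3.2496e-05) = -89.763 dB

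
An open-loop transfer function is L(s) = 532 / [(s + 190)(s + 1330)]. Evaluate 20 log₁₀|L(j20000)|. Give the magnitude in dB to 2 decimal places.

-117.54 dB

|j20000 + 190| = √(20000² + 190²) = 2e+04
|j20000 + 1330| = √(20000² + 1330²) = 2.004e+04
|L(j20000)| = 532 / (2e+04 × 2.004e+04) = 1.327e-06
20 log₁₀(1.327e-06) = -117.543 dB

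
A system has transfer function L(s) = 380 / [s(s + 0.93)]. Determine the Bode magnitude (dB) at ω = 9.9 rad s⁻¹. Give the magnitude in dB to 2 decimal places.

|j9.9 + 0.93| = √(9.9² + 0.93²) = 9.944
|j9.9| = 9.9
|L(j9.9)| = 380 / (9.944 × 9.9) = 3.8602
20 log₁₀(3.8602) = 11.732 dB

11.73 dB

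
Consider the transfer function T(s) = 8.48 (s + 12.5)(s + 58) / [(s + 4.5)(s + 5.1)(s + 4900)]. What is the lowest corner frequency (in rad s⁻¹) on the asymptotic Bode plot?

Break frequencies occur at each pole and zero magnitude: 4.5 rad s⁻¹, 5.1 rad s⁻¹, 12.5 rad s⁻¹, 58 rad s⁻¹, 4900 rad s⁻¹.
The lowest is 4.5 rad s⁻¹.

4.5 rad s⁻¹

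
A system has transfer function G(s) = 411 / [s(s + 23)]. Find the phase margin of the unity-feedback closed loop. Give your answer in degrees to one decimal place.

Gain crossover: |G(jω)| = 1 at ω ≈ 15 rad/s.
∠G(j15) = −90° − arctan(15/23) ≈ -123.07°
PM = 180° + (-123.07°) = 56.93°

56.9°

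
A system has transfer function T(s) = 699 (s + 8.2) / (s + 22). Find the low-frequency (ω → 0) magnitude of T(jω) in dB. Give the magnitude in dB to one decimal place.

48.3 dB

T(0) = 699 × 8.2 / 22 = 260.54
20 log₁₀(260.54) = 48.32 dB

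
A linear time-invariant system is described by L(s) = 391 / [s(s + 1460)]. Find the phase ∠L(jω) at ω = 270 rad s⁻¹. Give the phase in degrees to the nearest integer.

∠(j270 + 1460) = arctan(270/1460) = 10.48°
∠(j270) = 90.00°
∠L(j270) = − (10.48° + 90.00°) = -100.48°

-100 deg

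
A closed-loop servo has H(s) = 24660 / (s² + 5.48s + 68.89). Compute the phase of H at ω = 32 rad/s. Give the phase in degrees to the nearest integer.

-170°

∠[(j32)² + 5.48(j32) + 68.89] = ∠[-955.11 + j175.36] = 169.60°
∠H(j32) = −169.60° = -169.60°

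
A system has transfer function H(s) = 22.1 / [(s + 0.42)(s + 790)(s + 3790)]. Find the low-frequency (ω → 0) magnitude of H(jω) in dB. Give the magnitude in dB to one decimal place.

-95.1 dB

H(0) = 22.1 / (0.42 × 790 × 3790) = 1.7574e-05
20 log₁₀(1.7574e-05) = -95.10 dB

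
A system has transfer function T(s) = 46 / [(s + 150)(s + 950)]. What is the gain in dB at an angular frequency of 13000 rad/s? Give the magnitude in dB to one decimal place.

-131.3 dB

|j13000 + 150| = √(13000² + 150²) = 1.3e+04
|j13000 + 950| = √(13000² + 950²) = 1.303e+04
|T(j13000)| = 46 / (1.3e+04 × 1.303e+04) = 2.7145e-07
20 log₁₀(2.7145e-07) = -131.33 dB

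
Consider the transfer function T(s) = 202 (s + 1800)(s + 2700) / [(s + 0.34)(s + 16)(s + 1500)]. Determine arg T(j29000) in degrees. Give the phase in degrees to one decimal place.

∠(j29000 + 1800) = arctan(29000/1800) = 86.45°
∠(j29000 + 2700) = arctan(29000/2700) = 84.68°
∠(j29000 + 0.34) = arctan(29000/0.34) = 90.00°
∠(j29000 + 16) = arctan(29000/16) = 89.97°
∠(j29000 + 1500) = arctan(29000/1500) = 87.04°
∠T(j29000) = 86.45° + 84.68° − (90.00° + 89.97° + 87.04°) = -95.88°

-95.9 deg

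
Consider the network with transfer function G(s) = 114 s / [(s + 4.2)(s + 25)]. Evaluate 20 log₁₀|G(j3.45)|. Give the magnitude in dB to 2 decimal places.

|j3.45| = 3.45
|j3.45 + 4.2| = √(3.45² + 4.2²) = 5.435
|j3.45 + 25| = √(3.45² + 25²) = 25.24
|G(j3.45)| = 114 × 3.45 / (5.435 × 25.24) = 2.8672
20 log₁₀(2.8672) = 9.149 dB

9.15 dB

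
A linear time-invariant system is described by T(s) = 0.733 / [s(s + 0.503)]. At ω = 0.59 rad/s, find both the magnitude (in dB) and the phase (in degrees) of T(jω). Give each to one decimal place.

|j0.59 + 0.503| = √(0.59² + 0.503²) = 0.7753
|j0.59| = 0.59
|T(j0.59)| = 0.733 / (0.7753 × 0.59) = 1.6024
20 log₁₀(1.6024) = 4.10 dB
∠(j0.59 + 0.503) = arctan(0.59/0.503) = 49.55°
∠(j0.59) = 90.00°
∠T(j0.59) = − (49.55° + 90.00°) = -139.55°

|T| = 4.1 dB, ∠T = -139.6°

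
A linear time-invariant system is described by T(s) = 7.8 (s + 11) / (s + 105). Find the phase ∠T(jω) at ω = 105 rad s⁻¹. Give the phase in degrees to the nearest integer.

∠(j105 + 11) = arctan(105/11) = 84.02°
∠(j105 + 105) = arctan(105/105) = 45.00°
∠T(j105) = 84.02° − 45.00° = 39.02°

39°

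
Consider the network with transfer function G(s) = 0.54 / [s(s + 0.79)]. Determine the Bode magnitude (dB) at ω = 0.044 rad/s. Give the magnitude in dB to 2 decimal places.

|j0.044 + 0.79| = √(0.044² + 0.79²) = 0.7912
|j0.044| = 0.044
|G(j0.044)| = 0.54 / (0.7912 × 0.044) = 15.511
20 log₁₀(15.511) = 23.813 dB

23.81 dB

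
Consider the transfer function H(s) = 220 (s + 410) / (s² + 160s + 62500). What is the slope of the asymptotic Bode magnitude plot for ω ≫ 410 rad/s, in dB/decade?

-20 dB/decade

With 1 zero and 2 poles, the high-frequency asymptotic slope is 20 × (1 − 2) = -20 dB/decade.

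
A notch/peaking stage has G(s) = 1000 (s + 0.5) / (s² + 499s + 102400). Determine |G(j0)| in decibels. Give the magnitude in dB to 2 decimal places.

-46.23 dB

G(0) = 1000 × 0.5 / 102400 = 0.0048828
20 log₁₀(0.0048828) = -46.227 dB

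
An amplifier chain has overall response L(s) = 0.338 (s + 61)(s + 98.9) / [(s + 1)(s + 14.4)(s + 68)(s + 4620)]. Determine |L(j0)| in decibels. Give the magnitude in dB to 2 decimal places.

-66.92 dB

L(0) = 0.338 × 61 × 98.9 / (1 × 14.4 × 68 × 4620) = 0.00045074
20 log₁₀(0.00045074) = -66.921 dB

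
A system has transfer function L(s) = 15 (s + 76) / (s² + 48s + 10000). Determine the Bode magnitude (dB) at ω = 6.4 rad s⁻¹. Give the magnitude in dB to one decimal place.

-18.8 dB

|j6.4 + 76| = √(6.4² + 76²) = 76.27
|(j6.4)² + 48(j6.4) + 10000| = |9959 + j307.2| = 9964
|L(j6.4)| = 15 × 76.27 / 9964 = 0.11482
20 log₁₀(0.11482) = -18.80 dB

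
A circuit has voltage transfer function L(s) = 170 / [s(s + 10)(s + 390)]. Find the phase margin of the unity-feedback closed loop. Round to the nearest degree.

90°

Gain crossover: |L(jω)| = 1 at ω ≈ 0.0436 rad/s.
∠L(j0.0436) = −90° − arctan(0.0436/10) − arctan(0.0436/390) ≈ -90.26°
PM = 180° + (-90.26°) = 89.74°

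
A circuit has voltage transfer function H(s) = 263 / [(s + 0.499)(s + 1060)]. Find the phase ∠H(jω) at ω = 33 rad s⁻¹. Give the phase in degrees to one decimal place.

∠(j33 + 0.499) = arctan(33/0.499) = 89.13°
∠(j33 + 1060) = arctan(33/1060) = 1.78°
∠H(j33) = − (89.13° + 1.78°) = -90.92°

-90.9°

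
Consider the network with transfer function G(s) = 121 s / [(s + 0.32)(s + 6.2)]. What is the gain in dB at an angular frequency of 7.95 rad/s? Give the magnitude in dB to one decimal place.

|j7.95| = 7.95
|j7.95 + 0.32| = √(7.95² + 0.32²) = 7.956
|j7.95 + 6.2| = √(7.95² + 6.2²) = 10.08
|G(j7.95)| = 121 × 7.95 / (7.956 × 10.08) = 11.992
20 log₁₀(11.992) = 21.58 dB

21.6 dB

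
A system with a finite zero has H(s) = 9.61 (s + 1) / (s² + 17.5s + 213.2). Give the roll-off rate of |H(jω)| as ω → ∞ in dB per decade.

-20 dB/decade

With 1 zero and 2 poles, the high-frequency asymptotic slope is 20 × (1 − 2) = -20 dB/decade.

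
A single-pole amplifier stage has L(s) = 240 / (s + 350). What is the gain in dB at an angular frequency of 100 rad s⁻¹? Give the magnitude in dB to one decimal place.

-3.6 dB

|j100 + 350| = √(100² + 350²) = 364
|L(j100)| = 240 / 364 = 0.65933
20 log₁₀(0.65933) = -3.62 dB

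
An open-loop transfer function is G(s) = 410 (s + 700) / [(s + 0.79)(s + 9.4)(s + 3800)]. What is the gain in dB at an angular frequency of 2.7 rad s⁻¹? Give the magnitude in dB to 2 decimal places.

|j2.7 + 700| = √(2.7² + 700²) = 700
|j2.7 + 0.79| = √(2.7² + 0.79²) = 2.813
|j2.7 + 9.4| = √(2.7² + 9.4²) = 9.78
|j2.7 + 3800| = √(2.7² + 3800²) = 3800
|G(j2.7)| = 410 × 700 / (2.813 × 9.78 × 3800) = 2.7451
20 log₁₀(2.7451) = 8.771 dB

8.77 dB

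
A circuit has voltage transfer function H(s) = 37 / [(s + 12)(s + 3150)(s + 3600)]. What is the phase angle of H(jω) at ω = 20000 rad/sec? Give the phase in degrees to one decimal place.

-250.8°

∠(j20000 + 12) = arctan(20000/12) = 89.97°
∠(j20000 + 3150) = arctan(20000/3150) = 81.05°
∠(j20000 + 3600) = arctan(20000/3600) = 79.80°
∠H(j20000) = − (89.97° + 81.05° + 79.80°) = -250.81°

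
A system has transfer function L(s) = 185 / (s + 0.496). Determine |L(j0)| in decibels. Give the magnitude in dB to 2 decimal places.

51.43 dB

L(0) = 185 / 0.496 = 372.98
20 log₁₀(372.98) = 51.434 dB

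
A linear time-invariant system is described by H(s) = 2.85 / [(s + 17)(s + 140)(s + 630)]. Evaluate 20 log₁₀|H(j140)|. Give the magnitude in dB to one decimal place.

-136.0 dB

|j140 + 17| = √(140² + 17²) = 141
|j140 + 140| = √(140² + 140²) = 198
|j140 + 630| = √(140² + 630²) = 645.4
|H(j140)| = 2.85 / (141 × 198 × 645.4) = 1.5816e-07
20 log₁₀(1.5816e-07) = -136.02 dB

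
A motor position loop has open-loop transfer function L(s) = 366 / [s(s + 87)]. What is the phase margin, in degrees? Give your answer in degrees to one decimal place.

87.2°

Gain crossover: |L(jω)| = 1 at ω ≈ 4.2 rad/s.
∠L(j4.2) = −90° − arctan(4.2/87) ≈ -92.77°
PM = 180° + (-92.77°) = 87.23°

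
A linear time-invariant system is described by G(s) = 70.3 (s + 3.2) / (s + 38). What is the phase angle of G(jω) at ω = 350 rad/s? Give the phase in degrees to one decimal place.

5.7 deg

∠(j350 + 3.2) = arctan(350/3.2) = 89.48°
∠(j350 + 38) = arctan(350/38) = 83.80°
∠G(j350) = 89.48° − 83.80° = 5.67°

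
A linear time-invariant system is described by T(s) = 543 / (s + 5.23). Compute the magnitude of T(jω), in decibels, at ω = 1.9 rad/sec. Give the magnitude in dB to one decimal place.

39.8 dB

|j1.9 + 5.23| = √(1.9² + 5.23²) = 5.564
|T(j1.9)| = 543 / 5.564 = 97.584
20 log₁₀(97.584) = 39.79 dB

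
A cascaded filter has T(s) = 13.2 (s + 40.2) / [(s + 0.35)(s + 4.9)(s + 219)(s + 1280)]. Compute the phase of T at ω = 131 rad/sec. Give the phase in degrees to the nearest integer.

-141°

∠(j131 + 40.2) = arctan(131/40.2) = 72.94°
∠(j131 + 0.35) = arctan(131/0.35) = 89.85°
∠(j131 + 4.9) = arctan(131/4.9) = 87.86°
∠(j131 + 219) = arctan(131/219) = 30.89°
∠(j131 + 1280) = arctan(131/1280) = 5.84°
∠T(j131) = 72.94° − (89.85° + 87.86° + 30.89° + 5.84°) = -141.49°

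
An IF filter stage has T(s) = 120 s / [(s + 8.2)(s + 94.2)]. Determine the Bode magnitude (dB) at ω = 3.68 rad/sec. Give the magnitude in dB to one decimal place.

|j3.68| = 3.68
|j3.68 + 8.2| = √(3.68² + 8.2²) = 8.988
|j3.68 + 94.2| = √(3.68² + 94.2²) = 94.27
|T(j3.68)| = 120 × 3.68 / (8.988 × 94.27) = 0.52118
20 log₁₀(0.52118) = -5.66 dB

-5.7 dB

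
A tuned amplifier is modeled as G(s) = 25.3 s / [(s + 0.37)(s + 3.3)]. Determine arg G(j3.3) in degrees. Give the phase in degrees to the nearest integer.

∠(j3.3) = 90.00°
∠(j3.3 + 0.37) = arctan(3.3/0.37) = 83.60°
∠(j3.3 + 3.3) = arctan(3.3/3.3) = 45.00°
∠G(j3.3) = 90.00° − (83.60° + 45.00°) = -38.60°

-39°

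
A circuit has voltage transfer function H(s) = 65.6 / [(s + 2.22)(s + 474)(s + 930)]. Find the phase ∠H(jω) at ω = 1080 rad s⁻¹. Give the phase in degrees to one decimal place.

-205.5°

∠(j1080 + 2.22) = arctan(1080/2.22) = 89.88°
∠(j1080 + 474) = arctan(1080/474) = 66.30°
∠(j1080 + 930) = arctan(1080/930) = 49.27°
∠H(j1080) = − (89.88° + 66.30° + 49.27°) = -205.45°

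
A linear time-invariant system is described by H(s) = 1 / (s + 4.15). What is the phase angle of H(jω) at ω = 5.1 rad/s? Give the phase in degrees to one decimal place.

-50.9°

∠(j5.1 + 4.15) = arctan(5.1/4.15) = 50.86°
∠H(j5.1) = −50.86° = -50.86°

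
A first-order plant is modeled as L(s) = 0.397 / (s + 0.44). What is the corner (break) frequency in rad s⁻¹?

The single real pole at s = −0.44 gives a corner at ω = 0.44 rad s⁻¹.

0.44 rad s⁻¹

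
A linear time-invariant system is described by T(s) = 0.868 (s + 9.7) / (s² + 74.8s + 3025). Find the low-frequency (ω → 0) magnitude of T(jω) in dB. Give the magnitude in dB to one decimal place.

T(0) = 0.868 × 9.7 / 3025 = 0.0027833
20 log₁₀(0.0027833) = -51.11 dB

-51.1 dB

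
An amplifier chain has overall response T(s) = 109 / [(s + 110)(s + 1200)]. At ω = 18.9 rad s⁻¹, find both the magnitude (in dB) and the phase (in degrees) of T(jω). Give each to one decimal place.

|T| = -61.8 dB, ∠T = -10.7°

|j18.9 + 110| = √(18.9² + 110²) = 111.6
|j18.9 + 1200| = √(18.9² + 1200²) = 1200
|T(j18.9)| = 109 / (111.6 × 1200) = 0.00081373
20 log₁₀(0.00081373) = -61.79 dB
∠(j18.9 + 110) = arctan(18.9/110) = 9.75°
∠(j18.9 + 1200) = arctan(18.9/1200) = 0.90°
∠T(j18.9) = − (9.75° + 0.90°) = -10.65°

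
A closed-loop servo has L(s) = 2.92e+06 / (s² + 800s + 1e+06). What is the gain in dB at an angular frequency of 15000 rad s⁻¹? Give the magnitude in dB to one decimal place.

-37.7 dB

|(j15000)² + 800(j15000) + 1e+06| = |-2.24e+08 + j1.2e+07| = 2.243e+08
|L(j15000)| = 2.92e+06 / 2.243e+08 = 0.013017
20 log₁₀(0.013017) = -37.71 dB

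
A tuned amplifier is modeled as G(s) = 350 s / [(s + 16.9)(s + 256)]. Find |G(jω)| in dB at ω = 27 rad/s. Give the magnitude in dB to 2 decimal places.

1.23 dB

|j27| = 27
|j27 + 16.9| = √(27² + 16.9²) = 31.85
|j27 + 256| = √(27² + 256²) = 257.4
|G(j27)| = 350 × 27 / (31.85 × 257.4) = 1.1525
20 log₁₀(1.1525) = 1.233 dB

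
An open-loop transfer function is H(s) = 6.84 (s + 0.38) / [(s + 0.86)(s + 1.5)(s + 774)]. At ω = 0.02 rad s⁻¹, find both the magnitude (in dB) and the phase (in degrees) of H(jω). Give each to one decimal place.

|j0.02 + 0.38| = √(0.02² + 0.38²) = 0.3805
|j0.02 + 0.86| = √(0.02² + 0.86²) = 0.8602
|j0.02 + 1.5| = √(0.02² + 1.5²) = 1.5
|j0.02 + 774| = √(0.02² + 774²) = 774
|H(j0.02)| = 6.84 × 0.3805 / (0.8602 × 1.5 × 774) = 0.0026059
20 log₁₀(0.0026059) = -51.68 dB
∠(j0.02 + 0.38) = arctan(0.02/0.38) = 3.01°
∠(j0.02 + 0.86) = arctan(0.02/0.86) = 1.33°
∠(j0.02 + 1.5) = arctan(0.02/1.5) = 0.76°
∠(j0.02 + 774) = arctan(0.02/774) = 0.00°
∠H(j0.02) = 3.01° − (1.33° + 0.76° + 0.00°) = 0.92°

|H| = -51.7 dB, ∠H = 0.9°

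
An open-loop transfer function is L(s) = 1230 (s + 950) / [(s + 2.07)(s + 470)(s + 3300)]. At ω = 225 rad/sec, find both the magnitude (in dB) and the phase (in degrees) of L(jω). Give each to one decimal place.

|L| = -50.2 dB, ∠L = -105.6°

|j225 + 950| = √(225² + 950²) = 976.3
|j225 + 2.07| = √(225² + 2.07²) = 225
|j225 + 470| = √(225² + 470²) = 521.1
|j225 + 3300| = √(225² + 3300²) = 3308
|L(j225)| = 1230 × 976.3 / (225 × 521.1 × 3308) = 0.0030964
20 log₁₀(0.0030964) = -50.18 dB
∠(j225 + 950) = arctan(225/950) = 13.32°
∠(j225 + 2.07) = arctan(225/2.07) = 89.47°
∠(j225 + 470) = arctan(225/470) = 25.58°
∠(j225 + 3300) = arctan(225/3300) = 3.90°
∠L(j225) = 13.32° − (89.47° + 25.58° + 3.90°) = -105.63°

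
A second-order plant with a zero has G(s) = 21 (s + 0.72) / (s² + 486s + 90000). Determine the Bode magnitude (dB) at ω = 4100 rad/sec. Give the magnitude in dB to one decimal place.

-45.8 dB

|j4100 + 0.72| = √(4100² + 0.72²) = 4100
|(j4100)² + 486(j4100) + 90000| = |-1.672e+07 + j1.9926e+06| = 1.684e+07
|G(j4100)| = 21 × 4100 / 1.684e+07 = 0.0051133
20 log₁₀(0.0051133) = -45.83 dB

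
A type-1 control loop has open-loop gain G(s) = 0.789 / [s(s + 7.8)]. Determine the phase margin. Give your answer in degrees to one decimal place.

Gain crossover: |G(jω)| = 1 at ω ≈ 0.101 rad/s.
∠G(j0.101) = −90° − arctan(0.101/7.8) ≈ -90.74°
PM = 180° + (-90.74°) = 89.26°

89.3°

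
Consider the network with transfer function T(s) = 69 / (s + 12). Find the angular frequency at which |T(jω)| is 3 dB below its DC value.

For a single-pole low-pass, the −3 dB point is at the pole: ω = 12 rad/s.

12 rad/s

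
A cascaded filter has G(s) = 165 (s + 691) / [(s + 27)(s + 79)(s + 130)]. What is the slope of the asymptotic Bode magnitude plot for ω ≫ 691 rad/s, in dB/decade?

-40 dB/decade

With 1 zero and 3 poles, the high-frequency asymptotic slope is 20 × (1 − 3) = -40 dB/decade.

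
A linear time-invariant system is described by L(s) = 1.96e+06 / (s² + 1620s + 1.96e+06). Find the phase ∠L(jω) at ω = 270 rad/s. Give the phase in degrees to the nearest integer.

∠[(j270)² + 1620(j270) + 1.96e+06] = ∠[1.8871e+06 + j4.374e+05] = 13.05°
∠L(j270) = −13.05° = -13.05°

-13°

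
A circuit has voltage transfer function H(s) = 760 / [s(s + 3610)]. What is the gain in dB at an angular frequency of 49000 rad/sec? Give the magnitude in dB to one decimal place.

|j49000 + 3610| = √(49000² + 3610²) = 4.913e+04
|j49000| = 4.9e+04
|H(j49000)| = 760 / (4.913e+04 × 4.9e+04) = 3.1568e-07
20 log₁₀(3.1568e-07) = -130.02 dB

-130.0 dB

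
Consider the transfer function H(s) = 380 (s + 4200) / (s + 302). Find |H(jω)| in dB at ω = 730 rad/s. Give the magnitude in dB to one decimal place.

66.2 dB

|j730 + 4200| = √(730² + 4200²) = 4263
|j730 + 302| = √(730² + 302²) = 790
|H(j730)| = 380 × 4263 / 790 = 2050.5
20 log₁₀(2050.5) = 66.24 dB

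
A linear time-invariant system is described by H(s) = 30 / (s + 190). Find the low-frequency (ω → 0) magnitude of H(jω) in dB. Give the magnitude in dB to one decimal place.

H(0) = 30 / 190 = 0.15789
20 log₁₀(0.15789) = -16.03 dB

-16.0 dB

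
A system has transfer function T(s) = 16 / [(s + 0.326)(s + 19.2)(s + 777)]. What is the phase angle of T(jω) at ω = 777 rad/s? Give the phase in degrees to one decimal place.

∠(j777 + 0.326) = arctan(777/0.326) = 89.98°
∠(j777 + 19.2) = arctan(777/19.2) = 88.58°
∠(j777 + 777) = arctan(777/777) = 45.00°
∠T(j777) = − (89.98° + 88.58° + 45.00°) = -223.56°

-223.6°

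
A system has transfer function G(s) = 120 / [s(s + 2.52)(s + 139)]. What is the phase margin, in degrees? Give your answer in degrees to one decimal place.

Gain crossover: |G(jω)| = 1 at ω ≈ 0.34 rad/sec.
∠G(j0.34) = −90° − arctan(0.34/2.52) − arctan(0.34/139) ≈ -97.81°
PM = 180° + (-97.81°) = 82.19°

82.2°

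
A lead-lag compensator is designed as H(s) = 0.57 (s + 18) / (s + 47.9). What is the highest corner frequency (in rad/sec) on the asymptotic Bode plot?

47.9 rad/sec

Break frequencies occur at each pole and zero magnitude: 18 rad/sec, 47.9 rad/sec.
The highest is 47.9 rad/sec.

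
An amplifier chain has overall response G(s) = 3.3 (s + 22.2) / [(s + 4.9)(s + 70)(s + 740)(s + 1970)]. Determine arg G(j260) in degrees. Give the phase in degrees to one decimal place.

∠(j260 + 22.2) = arctan(260/22.2) = 85.12°
∠(j260 + 4.9) = arctan(260/4.9) = 88.92°
∠(j260 + 70) = arctan(260/70) = 74.93°
∠(j260 + 740) = arctan(260/740) = 19.36°
∠(j260 + 1970) = arctan(260/1970) = 7.52°
∠G(j260) = 85.12° − (88.92° + 74.93° + 19.36° + 7.52°) = -105.61°

-105.6°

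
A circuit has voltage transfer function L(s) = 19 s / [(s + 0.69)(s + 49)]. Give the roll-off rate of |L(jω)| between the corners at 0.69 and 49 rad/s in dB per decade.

0 dB/decade

In this band the factors already past their corner are: 1 differentiator zero, pole at 0.69; net slope = 0 dB/decade.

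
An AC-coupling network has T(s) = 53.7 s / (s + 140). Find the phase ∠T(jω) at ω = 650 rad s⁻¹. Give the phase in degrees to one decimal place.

∠(j650) = 90.00°
∠(j650 + 140) = arctan(650/140) = 77.85°
∠T(j650) = 90.00° − 77.85° = 12.15°

12.2 deg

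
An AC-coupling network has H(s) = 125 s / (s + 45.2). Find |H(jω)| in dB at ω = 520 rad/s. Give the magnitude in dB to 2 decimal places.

|j520| = 520
|j520 + 45.2| = √(520² + 45.2²) = 522
|H(j520)| = 125 × 520 / 522 = 124.53
20 log₁₀(124.53) = 41.906 dB

41.91 dB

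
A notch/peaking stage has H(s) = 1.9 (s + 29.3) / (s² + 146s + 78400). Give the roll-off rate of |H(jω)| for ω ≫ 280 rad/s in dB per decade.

With 1 zero and 2 poles, the high-frequency asymptotic slope is 20 × (1 − 2) = -20 dB/decade.

-20 dB/decade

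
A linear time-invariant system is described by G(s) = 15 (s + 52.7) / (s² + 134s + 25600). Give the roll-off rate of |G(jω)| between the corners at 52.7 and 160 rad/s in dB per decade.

In this band the factors already past their corner are: zero at 52.7; net slope = 20 dB/decade.

20 dB/decade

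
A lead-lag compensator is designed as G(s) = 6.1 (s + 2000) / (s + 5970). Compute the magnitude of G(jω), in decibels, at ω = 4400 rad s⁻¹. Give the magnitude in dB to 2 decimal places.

11.99 dB

|j4400 + 2000| = √(4400² + 2000²) = 4833
|j4400 + 5970| = √(4400² + 5970²) = 7416
|G(j4400)| = 6.1 × 4833 / 7416 = 3.9754
20 log₁₀(3.9754) = 11.988 dB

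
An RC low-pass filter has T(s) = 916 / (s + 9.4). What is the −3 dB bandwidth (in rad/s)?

For a single-pole low-pass, the −3 dB point is at the pole: ω = 9.4 rad/s.

9.4 rad/s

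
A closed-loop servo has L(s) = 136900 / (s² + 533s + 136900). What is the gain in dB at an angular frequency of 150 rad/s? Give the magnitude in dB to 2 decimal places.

-0.17 dB

|(j150)² + 533(j150) + 136900| = |1.144e+05 + j79950| = 1.396e+05
|L(j150)| = 136900 / 1.396e+05 = 0.98088
20 log₁₀(0.98088) = -0.168 dB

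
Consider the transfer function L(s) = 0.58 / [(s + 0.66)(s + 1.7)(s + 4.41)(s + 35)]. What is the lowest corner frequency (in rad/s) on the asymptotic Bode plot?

Break frequencies occur at each pole and zero magnitude: 0.66 rad/s, 1.7 rad/s, 4.41 rad/s, 35 rad/s.
The lowest is 0.66 rad/s.

0.66 rad/s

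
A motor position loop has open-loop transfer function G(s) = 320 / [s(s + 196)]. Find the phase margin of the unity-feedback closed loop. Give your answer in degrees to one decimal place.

89.5°

Gain crossover: |G(jω)| = 1 at ω ≈ 1.63 rad/s.
∠G(j1.63) = −90° − arctan(1.63/196) ≈ -90.48°
PM = 180° + (-90.48°) = 89.52°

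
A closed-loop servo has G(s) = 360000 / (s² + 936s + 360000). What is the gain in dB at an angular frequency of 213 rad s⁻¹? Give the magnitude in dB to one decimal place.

-0.3 dB

|(j213)² + 936(j213) + 360000| = |3.1463e+05 + j1.9937e+05| = 3.725e+05
|G(j213)| = 360000 / 3.725e+05 = 0.9665
20 log₁₀(0.9665) = -0.30 dB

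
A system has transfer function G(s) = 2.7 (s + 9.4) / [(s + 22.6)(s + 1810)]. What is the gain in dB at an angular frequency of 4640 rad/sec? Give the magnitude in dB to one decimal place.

-65.3 dB

|j4640 + 9.4| = √(4640² + 9.4²) = 4640
|j4640 + 22.6| = √(4640² + 22.6²) = 4640
|j4640 + 1810| = √(4640² + 1810²) = 4981
|G(j4640)| = 2.7 × 4640 / (4640 × 4981) = 0.00054211
20 log₁₀(0.00054211) = -65.32 dB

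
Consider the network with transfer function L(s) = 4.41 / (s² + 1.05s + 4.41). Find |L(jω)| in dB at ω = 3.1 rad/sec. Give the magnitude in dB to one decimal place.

-2.9 dB

|(j3.1)² + 1.05(j3.1) + 4.41| = |-5.2 + j3.255| = 6.135
|L(j3.1)| = 4.41 / 6.135 = 0.71886
20 log₁₀(0.71886) = -2.87 dB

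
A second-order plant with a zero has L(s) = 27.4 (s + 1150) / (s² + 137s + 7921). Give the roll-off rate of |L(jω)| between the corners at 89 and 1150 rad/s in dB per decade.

-40 dB/decade

In this band the factors already past their corner are: complex pole pair at ωₙ ≈ 89; net slope = -40 dB/decade.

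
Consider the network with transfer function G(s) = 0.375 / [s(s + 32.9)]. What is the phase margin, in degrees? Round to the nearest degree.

Gain crossover: |G(jω)| = 1 at ω ≈ 0.0114 rad/s.
∠G(j0.0114) = −90° − arctan(0.0114/32.9) ≈ -90.02°
PM = 180° + (-90.02°) = 89.98°

90°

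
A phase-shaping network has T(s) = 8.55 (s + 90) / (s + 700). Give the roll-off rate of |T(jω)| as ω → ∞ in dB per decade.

With 1 zero and 1 pole, the high-frequency asymptotic slope is 20 × (1 − 1) = 0 dB/decade.

0 dB/decade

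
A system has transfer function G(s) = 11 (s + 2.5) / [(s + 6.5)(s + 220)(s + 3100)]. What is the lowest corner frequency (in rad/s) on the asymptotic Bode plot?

Break frequencies occur at each pole and zero magnitude: 2.5 rad/s, 6.5 rad/s, 220 rad/s, 3100 rad/s.
The lowest is 2.5 rad/s.

2.5 rad/s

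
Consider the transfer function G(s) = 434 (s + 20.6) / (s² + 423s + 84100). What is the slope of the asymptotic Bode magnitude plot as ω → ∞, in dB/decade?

With 1 zero and 2 poles, the high-frequency asymptotic slope is 20 × (1 − 2) = -20 dB/decade.

-20 dB/decade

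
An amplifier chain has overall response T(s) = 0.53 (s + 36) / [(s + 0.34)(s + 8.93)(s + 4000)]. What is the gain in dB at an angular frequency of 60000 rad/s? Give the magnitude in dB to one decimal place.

-196.7 dB

|j60000 + 36| = √(60000² + 36²) = 6e+04
|j60000 + 0.34| = √(60000² + 0.34²) = 6e+04
|j60000 + 8.93| = √(60000² + 8.93²) = 6e+04
|j60000 + 4000| = √(60000² + 4000²) = 6.013e+04
|T(j60000)| = 0.53 × 6e+04 / (6e+04 × 6e+04 × 6.013e+04) = 1.469e-10
20 log₁₀(1.469e-10) = -196.66 dB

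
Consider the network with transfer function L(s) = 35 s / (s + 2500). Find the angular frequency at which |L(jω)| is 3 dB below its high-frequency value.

2500 rad/s

For a single-pole high-pass, the −3 dB point is at the pole: ω = 2500 rad/s.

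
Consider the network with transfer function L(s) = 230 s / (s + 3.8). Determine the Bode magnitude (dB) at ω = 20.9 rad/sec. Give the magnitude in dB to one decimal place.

|j20.9| = 20.9
|j20.9 + 3.8| = √(20.9² + 3.8²) = 21.24
|L(j20.9)| = 230 × 20.9 / 21.24 = 226.29
20 log₁₀(226.29) = 47.09 dB

47.1 dB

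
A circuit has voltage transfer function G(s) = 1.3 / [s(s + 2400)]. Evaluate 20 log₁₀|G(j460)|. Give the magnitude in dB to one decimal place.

|j460 + 2400| = √(460² + 2400²) = 2444
|j460| = 460
|G(j460)| = 1.3 / (2444 × 460) = 1.1565e-06
20 log₁₀(1.1565e-06) = -118.74 dB

-118.7 dB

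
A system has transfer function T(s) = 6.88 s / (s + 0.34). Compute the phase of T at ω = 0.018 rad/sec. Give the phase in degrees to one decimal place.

∠(j0.018) = 90.00°
∠(j0.018 + 0.34) = arctan(0.018/0.34) = 3.03°
∠T(j0.018) = 90.00° − 3.03° = 86.97°

87.0°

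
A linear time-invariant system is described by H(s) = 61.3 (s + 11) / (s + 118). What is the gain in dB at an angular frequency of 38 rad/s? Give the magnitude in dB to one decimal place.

25.8 dB

|j38 + 11| = √(38² + 11²) = 39.56
|j38 + 118| = √(38² + 118²) = 124
|H(j38)| = 61.3 × 39.56 / 124 = 19.562
20 log₁₀(19.562) = 25.83 dB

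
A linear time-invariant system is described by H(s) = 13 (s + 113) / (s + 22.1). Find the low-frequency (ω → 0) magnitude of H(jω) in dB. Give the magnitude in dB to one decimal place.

H(0) = 13 × 113 / 22.1 = 66.471
20 log₁₀(66.471) = 36.45 dB

36.5 dB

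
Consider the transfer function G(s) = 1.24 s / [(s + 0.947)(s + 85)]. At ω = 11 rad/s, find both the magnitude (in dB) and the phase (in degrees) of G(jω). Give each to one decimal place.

|j11| = 11
|j11 + 0.947| = √(11² + 0.947²) = 11.04
|j11 + 85| = √(11² + 85²) = 85.71
|G(j11)| = 1.24 × 11 / (11.04 × 85.71) = 0.014414
20 log₁₀(0.014414) = -36.82 dB
∠(j11) = 90.00°
∠(j11 + 0.947) = arctan(11/0.947) = 85.08°
∠(j11 + 85) = arctan(11/85) = 7.37°
∠G(j11) = 90.00° − (85.08° + 7.37°) = -2.45°

|G| = -36.8 dB, ∠G = -2.5°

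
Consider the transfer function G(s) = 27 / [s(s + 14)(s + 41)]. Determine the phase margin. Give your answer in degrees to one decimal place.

Gain crossover: |G(jω)| = 1 at ω ≈ 0.047 rad s⁻¹.
∠G(j0.047) = −90° − arctan(0.047/14) − arctan(0.047/41) ≈ -90.26°
PM = 180° + (-90.26°) = 89.74°

89.7°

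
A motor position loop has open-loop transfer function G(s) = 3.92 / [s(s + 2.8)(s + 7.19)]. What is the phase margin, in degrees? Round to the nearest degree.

84°

Gain crossover: |G(jω)| = 1 at ω ≈ 0.194 rad/s.
∠G(j0.194) = −90° − arctan(0.194/2.8) − arctan(0.194/7.19) ≈ -95.51°
PM = 180° + (-95.51°) = 84.49°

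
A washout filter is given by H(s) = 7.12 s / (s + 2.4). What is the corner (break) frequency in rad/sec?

The single real pole at s = −2.4 gives a corner at ω = 2.4 rad/sec.

2.4 rad/sec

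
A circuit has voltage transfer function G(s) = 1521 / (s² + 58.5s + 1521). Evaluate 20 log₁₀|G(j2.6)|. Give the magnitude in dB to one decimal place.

|(j2.6)² + 58.5(j2.6) + 1521| = |1514.2 + j152.1| = 1522
|G(j2.6)| = 1521 / 1522 = 0.99944
20 log₁₀(0.99944) = -0.00 dB

-0.0 dB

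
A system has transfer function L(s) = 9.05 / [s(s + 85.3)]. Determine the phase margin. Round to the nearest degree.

90 deg

Gain crossover: |L(jω)| = 1 at ω ≈ 0.106 rad/sec.
∠L(j0.106) = −90° − arctan(0.106/85.3) ≈ -90.07°
PM = 180° + (-90.07°) = 89.93°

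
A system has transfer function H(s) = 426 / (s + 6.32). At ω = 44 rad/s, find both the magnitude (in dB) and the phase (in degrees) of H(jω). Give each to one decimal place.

|H| = 19.6 dB, ∠H = -81.8°

|j44 + 6.32| = √(44² + 6.32²) = 44.45
|H(j44)| = 426 / 44.45 = 9.5835
20 log₁₀(9.5835) = 19.63 dB
∠(j44 + 6.32) = arctan(44/6.32) = 81.83°
∠H(j44) = −81.83° = -81.83°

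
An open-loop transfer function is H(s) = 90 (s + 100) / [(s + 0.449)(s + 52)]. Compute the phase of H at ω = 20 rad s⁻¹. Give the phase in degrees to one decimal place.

∠(j20 + 100) = arctan(20/100) = 11.31°
∠(j20 + 0.449) = arctan(20/0.449) = 88.71°
∠(j20 + 52) = arctan(20/52) = 21.04°
∠H(j20) = 11.31° − (88.71° + 21.04°) = -98.44°

-98.4°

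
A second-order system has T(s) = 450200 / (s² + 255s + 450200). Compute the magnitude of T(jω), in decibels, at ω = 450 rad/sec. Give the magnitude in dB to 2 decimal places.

4.35 dB

|(j450)² + 255(j450) + 450200| = |2.477e+05 + j1.1475e+05| = 2.73e+05
|T(j450)| = 450200 / 2.73e+05 = 1.6492
20 log₁₀(1.6492) = 4.345 dB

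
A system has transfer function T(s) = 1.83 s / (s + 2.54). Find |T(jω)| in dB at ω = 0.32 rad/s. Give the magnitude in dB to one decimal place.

|j0.32| = 0.32
|j0.32 + 2.54| = √(0.32² + 2.54²) = 2.56
|T(j0.32)| = 1.83 × 0.32 / 2.56 = 0.22874
20 log₁₀(0.22874) = -12.81 dB

-12.8 dB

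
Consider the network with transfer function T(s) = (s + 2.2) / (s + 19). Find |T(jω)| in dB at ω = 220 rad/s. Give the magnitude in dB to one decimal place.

-0.0 dB

|j220 + 2.2| = √(220² + 2.2²) = 220
|j220 + 19| = √(220² + 19²) = 220.8
|T(j220)| = 1 × 220 / 220.8 = 0.99634
20 log₁₀(0.99634) = -0.03 dB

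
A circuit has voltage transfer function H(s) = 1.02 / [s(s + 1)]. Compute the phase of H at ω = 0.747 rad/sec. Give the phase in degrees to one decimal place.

-126.8°

∠(j0.747 + 1) = arctan(0.747/1) = 36.76°
∠(j0.747) = 90.00°
∠H(j0.747) = − (36.76° + 90.00°) = -126.76°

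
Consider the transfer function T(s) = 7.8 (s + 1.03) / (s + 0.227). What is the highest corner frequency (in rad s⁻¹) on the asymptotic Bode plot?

1.03 rad s⁻¹

Break frequencies occur at each pole and zero magnitude: 0.227 rad s⁻¹, 1.03 rad s⁻¹.
The highest is 1.03 rad s⁻¹.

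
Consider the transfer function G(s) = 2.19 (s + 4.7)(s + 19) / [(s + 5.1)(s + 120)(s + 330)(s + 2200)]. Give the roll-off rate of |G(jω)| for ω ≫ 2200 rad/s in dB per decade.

With 2 zeros and 4 poles, the high-frequency asymptotic slope is 20 × (2 − 4) = -40 dB/decade.

-40 dB/decade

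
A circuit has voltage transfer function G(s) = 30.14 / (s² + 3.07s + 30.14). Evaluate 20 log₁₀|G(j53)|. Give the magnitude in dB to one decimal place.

|(j53)² + 3.07(j53) + 30.14| = |-2778.9 + j162.71| = 2784
|G(j53)| = 30.14 / 2784 = 0.010828
20 log₁₀(0.010828) = -39.31 dB

-39.3 dB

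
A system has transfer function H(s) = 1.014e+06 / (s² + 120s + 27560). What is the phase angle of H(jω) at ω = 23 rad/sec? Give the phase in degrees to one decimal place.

∠[(j23)² + 120(j23) + 27560] = ∠[27031 + j2760] = 5.83°
∠H(j23) = −5.83° = -5.83°

-5.8 deg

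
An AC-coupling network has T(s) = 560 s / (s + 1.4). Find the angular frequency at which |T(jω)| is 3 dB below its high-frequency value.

For a single-pole high-pass, the −3 dB point is at the pole: ω = 1.4 rad s⁻¹.

1.4 rad s⁻¹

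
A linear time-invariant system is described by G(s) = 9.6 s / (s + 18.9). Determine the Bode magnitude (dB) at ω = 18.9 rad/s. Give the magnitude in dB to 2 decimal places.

|j18.9| = 18.9
|j18.9 + 18.9| = √(18.9² + 18.9²) = 26.73
|G(j18.9)| = 9.6 × 18.9 / 26.73 = 6.7882
20 log₁₀(6.7882) = 16.635 dB

16.64 dB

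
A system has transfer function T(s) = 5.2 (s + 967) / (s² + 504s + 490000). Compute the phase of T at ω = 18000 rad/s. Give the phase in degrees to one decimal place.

-91.5°

∠(j18000 + 967) = arctan(18000/967) = 86.92°
∠[(j18000)² + 504(j18000) + 490000] = ∠[-3.2351e+08 + j9.072e+06] = 178.39°
∠T(j18000) = 86.92° − 178.39° = -91.47°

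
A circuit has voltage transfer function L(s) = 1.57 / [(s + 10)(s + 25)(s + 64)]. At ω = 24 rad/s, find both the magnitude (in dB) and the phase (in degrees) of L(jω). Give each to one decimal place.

|L| = -91.9 dB, ∠L = -131.8°

|j24 + 10| = √(24² + 10²) = 26
|j24 + 25| = √(24² + 25²) = 34.66
|j24 + 64| = √(24² + 64²) = 68.35
|L(j24)| = 1.57 / (26 × 34.66 × 68.35) = 2.5492e-05
20 log₁₀(2.5492e-05) = -91.87 dB
∠(j24 + 10) = arctan(24/10) = 67.38°
∠(j24 + 25) = arctan(24/25) = 43.83°
∠(j24 + 64) = arctan(24/64) = 20.56°
∠L(j24) = − (67.38° + 43.83° + 20.56°) = -131.77°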